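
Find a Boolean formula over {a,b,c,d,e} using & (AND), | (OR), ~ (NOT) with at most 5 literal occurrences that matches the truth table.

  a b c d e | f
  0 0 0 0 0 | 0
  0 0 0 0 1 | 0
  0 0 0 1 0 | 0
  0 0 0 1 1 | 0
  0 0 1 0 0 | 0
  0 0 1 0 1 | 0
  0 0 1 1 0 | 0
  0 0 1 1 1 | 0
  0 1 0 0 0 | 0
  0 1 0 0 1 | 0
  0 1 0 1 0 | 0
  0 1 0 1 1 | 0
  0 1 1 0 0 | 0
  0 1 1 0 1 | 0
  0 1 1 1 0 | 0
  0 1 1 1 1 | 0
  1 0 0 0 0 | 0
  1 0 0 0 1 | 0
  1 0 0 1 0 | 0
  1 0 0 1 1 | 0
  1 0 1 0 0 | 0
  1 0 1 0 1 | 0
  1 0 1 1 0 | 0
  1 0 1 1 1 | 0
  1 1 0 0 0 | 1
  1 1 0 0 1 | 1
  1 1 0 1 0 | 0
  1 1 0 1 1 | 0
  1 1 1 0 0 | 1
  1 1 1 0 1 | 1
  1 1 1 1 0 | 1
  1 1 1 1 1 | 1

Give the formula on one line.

  (b & a) = 00000000000000000000000011111111
  ~b = 11111111000000001111111100000000
  (c | ~b) = 11111111000011111111111100001111
  ~d = 11001100110011001100110011001100
  ((c | ~b) | ~d) = 11111111110011111111111111001111
  ((b & a) & ((c | ~b) | ~d)) = 00000000000000000000000011001111

((b & a) & ((c | ~b) | ~d))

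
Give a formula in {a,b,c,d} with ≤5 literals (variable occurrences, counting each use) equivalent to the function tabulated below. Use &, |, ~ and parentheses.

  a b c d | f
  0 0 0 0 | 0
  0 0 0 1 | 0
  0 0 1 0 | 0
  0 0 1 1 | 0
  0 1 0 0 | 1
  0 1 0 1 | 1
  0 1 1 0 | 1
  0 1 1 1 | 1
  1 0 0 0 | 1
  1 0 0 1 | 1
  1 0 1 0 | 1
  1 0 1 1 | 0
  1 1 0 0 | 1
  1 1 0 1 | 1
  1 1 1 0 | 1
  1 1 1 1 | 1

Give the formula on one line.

((a & (~d | ~c)) | b)

  ~d = 1010101010101010
  ~c = 1100110011001100
  (~d | ~c) = 1110111011101110
  (a & (~d | ~c)) = 0000000011101110
  ((a & (~d | ~c)) | b) = 0000111111101111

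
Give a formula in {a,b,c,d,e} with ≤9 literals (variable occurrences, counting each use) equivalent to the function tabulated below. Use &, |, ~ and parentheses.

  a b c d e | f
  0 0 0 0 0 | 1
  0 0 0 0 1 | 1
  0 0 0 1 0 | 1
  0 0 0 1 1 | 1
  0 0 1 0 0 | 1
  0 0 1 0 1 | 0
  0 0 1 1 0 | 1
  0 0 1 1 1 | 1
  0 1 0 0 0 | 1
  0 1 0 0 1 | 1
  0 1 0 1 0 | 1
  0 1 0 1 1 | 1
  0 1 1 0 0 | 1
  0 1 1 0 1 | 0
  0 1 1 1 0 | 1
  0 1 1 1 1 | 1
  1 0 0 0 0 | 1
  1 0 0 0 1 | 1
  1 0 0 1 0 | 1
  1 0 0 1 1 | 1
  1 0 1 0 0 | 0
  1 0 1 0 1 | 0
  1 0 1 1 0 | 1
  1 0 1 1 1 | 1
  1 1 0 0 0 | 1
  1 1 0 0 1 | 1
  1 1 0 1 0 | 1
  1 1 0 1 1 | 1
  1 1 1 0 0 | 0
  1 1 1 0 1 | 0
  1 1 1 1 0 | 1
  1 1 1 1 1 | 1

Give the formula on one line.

  ~e = 10101010101010101010101010101010
  (d | ~e) = 10111011101110111011101110111011
  ~c = 11110000111100001111000011110000
  ((d | ~e) | ~c) = 11111011111110111111101111111011
  ~a = 11111111111111110000000000000000
  (d | ~a) = 11111111111111110011001100110011
  (b | ~a) = 11111111111111110000000011111111
  ((d | ~a) & (b | ~a)) = 11111111111111110000000000110011
  (~c | d) = 11110011111100111111001111110011
  (((d | ~a) & (b | ~a)) | (~c | d)) = 11111111111111111111001111110011
  (((d | ~e) | ~c) & (((d | ~a) & (b | ~a)) | (~c | d))) = 11111011111110111111001111110011

(((d | ~e) | ~c) & (((d | ~a) & (b | ~a)) | (~c | d)))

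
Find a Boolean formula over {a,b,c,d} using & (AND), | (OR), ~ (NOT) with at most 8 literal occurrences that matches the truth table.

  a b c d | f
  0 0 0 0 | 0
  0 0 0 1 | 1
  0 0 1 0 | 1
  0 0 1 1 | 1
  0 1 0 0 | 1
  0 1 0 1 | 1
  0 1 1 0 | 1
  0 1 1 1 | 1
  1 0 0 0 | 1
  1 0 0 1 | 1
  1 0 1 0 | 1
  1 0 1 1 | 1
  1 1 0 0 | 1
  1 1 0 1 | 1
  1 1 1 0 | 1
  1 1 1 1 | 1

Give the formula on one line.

((((a & ~b) | c) | b) | ((b | ~c) & d))

  ~b = 1111000011110000
  (a & ~b) = 0000000011110000
  ((a & ~b) | c) = 0011001111110011
  (((a & ~b) | c) | b) = 0011111111111111
  ~c = 1100110011001100
  (b | ~c) = 1100111111001111
  ((b | ~c) & d) = 0100010101000101
  ((((a & ~b) | c) | b) | ((b | ~c) & d)) = 0111111111111111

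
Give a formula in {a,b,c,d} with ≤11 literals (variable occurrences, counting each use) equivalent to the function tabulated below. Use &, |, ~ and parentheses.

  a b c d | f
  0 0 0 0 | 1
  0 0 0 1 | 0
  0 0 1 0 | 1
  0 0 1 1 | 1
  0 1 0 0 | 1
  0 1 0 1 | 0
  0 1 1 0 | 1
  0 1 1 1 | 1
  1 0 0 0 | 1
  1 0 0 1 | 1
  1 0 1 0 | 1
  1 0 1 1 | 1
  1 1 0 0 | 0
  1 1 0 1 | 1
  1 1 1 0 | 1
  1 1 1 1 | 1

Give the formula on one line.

  ~d = 1010101010101010
  (c | ~d) = 1011101110111011
  ~b = 1111000011110000
  ~a = 1111111100000000
  (~b | ~a) = 1111111111110000
  ((c | ~d) & (~b | ~a)) = 1011101110110000
  (c | d) = 0111011101110111
  ((c | d) & a) = 0000000001110111
  (((c | d) & a) | c) = 0011001101110111
  (((c | ~d) & (~b | ~a)) | (((c | d) & a) | c)) = 1011101111110111

(((c | ~d) & (~b | ~a)) | (((c | d) & a) | c))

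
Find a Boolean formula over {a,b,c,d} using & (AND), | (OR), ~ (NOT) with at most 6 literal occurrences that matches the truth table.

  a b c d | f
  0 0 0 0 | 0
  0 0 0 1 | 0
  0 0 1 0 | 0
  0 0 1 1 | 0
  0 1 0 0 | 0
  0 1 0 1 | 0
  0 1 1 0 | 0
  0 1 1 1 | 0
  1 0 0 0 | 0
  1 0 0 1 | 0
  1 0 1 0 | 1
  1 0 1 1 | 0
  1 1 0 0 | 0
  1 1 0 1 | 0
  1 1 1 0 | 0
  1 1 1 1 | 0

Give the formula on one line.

  ~c = 1100110011001100
  (~c | a) = 1100110011111111
  ((~c | a) & c) = 0000000000110011
  ~d = 1010101010101010
  (((~c | a) & c) & ~d) = 0000000000100010
  ~b = 1111000011110000
  ((((~c | a) & c) & ~d) & ~b) = 0000000000100000

((((~c | a) & c) & ~d) & ~b)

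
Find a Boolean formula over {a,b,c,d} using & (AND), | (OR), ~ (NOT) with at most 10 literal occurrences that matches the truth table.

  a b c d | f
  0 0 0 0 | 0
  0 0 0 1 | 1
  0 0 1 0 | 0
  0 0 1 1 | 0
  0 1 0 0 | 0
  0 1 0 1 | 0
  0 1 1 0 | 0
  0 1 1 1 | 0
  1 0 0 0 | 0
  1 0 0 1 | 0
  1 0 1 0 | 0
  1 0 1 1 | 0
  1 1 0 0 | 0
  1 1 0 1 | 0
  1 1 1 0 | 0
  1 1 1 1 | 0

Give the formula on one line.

(((a | ~c) & (d & ~a)) & (~b | (a | (~d & b))))

  ~c = 1100110011001100
  (a | ~c) = 1100110011111111
  ~a = 1111111100000000
  (d & ~a) = 0101010100000000
  ((a | ~c) & (d & ~a)) = 0100010000000000
  ~b = 1111000011110000
  ~d = 1010101010101010
  (~d & b) = 0000101000001010
  (a | (~d & b)) = 0000101011111111
  (~b | (a | (~d & b))) = 1111101011111111
  (((a | ~c) & (d & ~a)) & (~b | (a | (~d & b)))) = 0100000000000000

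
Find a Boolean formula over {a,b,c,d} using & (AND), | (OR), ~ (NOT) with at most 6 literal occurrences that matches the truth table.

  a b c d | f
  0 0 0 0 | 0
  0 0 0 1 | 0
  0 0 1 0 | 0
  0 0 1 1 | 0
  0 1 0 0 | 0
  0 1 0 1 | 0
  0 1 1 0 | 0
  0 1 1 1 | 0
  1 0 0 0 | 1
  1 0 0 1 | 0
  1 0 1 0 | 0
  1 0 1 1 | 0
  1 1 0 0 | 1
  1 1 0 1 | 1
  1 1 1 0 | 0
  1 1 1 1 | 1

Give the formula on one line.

((a & (d | ~c)) & (~d | b))

  ~c = 1100110011001100
  (d | ~c) = 1101110111011101
  (a & (d | ~c)) = 0000000011011101
  ~d = 1010101010101010
  (~d | b) = 1010111110101111
  ((a & (d | ~c)) & (~d | b)) = 0000000010001101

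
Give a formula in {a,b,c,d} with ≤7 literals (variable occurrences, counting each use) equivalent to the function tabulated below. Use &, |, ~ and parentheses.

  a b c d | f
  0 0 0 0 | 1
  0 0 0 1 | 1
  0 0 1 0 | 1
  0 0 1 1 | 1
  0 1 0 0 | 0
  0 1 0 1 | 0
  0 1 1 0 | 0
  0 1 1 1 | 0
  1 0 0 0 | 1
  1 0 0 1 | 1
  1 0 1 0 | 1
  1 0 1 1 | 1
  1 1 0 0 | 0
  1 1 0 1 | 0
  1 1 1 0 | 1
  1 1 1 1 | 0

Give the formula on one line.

((c | ~b) & ((~d & a) | ((~a | d) & ~b)))

  ~b = 1111000011110000
  (c | ~b) = 1111001111110011
  ~d = 1010101010101010
  (~d & a) = 0000000010101010
  ~a = 1111111100000000
  (~a | d) = 1111111101010101
  ((~a | d) & ~b) = 1111000001010000
  ((~d & a) | ((~a | d) & ~b)) = 1111000011111010
  ((c | ~b) & ((~d & a) | ((~a | d) & ~b))) = 1111000011110010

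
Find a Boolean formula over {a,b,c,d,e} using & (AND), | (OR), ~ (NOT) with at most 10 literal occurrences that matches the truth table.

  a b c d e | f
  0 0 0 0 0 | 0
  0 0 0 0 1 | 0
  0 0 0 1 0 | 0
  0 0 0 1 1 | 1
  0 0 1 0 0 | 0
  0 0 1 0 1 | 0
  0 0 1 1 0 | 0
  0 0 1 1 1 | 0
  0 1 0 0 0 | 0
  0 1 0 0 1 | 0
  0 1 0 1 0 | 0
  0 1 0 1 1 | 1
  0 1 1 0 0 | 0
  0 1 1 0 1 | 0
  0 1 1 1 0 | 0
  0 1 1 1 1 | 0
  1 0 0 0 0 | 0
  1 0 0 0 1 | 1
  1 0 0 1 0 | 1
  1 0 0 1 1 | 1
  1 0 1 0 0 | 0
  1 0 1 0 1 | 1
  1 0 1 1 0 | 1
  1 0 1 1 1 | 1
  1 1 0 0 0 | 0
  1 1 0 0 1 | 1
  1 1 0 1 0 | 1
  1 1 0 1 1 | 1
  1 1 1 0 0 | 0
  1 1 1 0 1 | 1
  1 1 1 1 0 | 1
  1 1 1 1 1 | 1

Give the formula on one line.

(((d | a) & (d | e)) & (a | (e & (~d | ~c))))

  (d | a) = 00110011001100111111111111111111
  (d | e) = 01110111011101110111011101110111
  ((d | a) & (d | e)) = 00110011001100110111011101110111
  ~d = 11001100110011001100110011001100
  ~c = 11110000111100001111000011110000
  (~d | ~c) = 11111100111111001111110011111100
  (e & (~d | ~c)) = 01010100010101000101010001010100
  (a | (e & (~d | ~c))) = 01010100010101001111111111111111
  (((d | a) & (d | e)) & (a | (e & (~d | ~c)))) = 00010000000100000111011101110111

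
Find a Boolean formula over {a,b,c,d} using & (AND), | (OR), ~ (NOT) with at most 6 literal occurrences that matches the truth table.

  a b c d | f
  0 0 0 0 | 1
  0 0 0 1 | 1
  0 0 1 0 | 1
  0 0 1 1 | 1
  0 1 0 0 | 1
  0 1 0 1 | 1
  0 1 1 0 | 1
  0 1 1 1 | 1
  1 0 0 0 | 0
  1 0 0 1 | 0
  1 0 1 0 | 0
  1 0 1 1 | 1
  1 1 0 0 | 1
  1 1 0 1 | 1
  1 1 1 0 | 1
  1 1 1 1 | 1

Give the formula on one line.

  ~a = 1111111100000000
  (~a | b) = 1111111100001111
  (d & c) = 0001000100010001
  ((~a | b) | (d & c)) = 1111111100011111

((~a | b) | (d & c))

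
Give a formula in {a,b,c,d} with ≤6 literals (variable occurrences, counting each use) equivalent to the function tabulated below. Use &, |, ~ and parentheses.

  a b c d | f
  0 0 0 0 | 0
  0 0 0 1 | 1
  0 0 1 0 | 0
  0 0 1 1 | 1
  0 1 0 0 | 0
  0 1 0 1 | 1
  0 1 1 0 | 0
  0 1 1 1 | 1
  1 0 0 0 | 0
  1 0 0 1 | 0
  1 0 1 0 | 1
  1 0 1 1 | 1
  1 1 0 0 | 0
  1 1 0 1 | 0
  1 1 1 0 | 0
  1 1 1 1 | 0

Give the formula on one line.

  ~a = 1111111100000000
  (d & ~a) = 0101010100000000
  ~b = 1111000011110000
  (c & ~b) = 0011000000110000
  (a & (c & ~b)) = 0000000000110000
  ((d & ~a) | (a & (c & ~b))) = 0101010100110000

((d & ~a) | (a & (c & ~b)))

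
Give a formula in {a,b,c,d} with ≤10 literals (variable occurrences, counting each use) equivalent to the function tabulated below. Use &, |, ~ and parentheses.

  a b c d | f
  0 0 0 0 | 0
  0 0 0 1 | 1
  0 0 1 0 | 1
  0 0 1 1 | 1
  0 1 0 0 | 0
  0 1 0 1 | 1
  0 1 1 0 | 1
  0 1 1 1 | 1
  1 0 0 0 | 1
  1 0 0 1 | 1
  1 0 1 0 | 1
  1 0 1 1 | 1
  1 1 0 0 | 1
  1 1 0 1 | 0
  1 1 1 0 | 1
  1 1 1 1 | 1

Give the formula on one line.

((c | (~a & d)) | (((d & ~b) | (~b & c)) | (~d & a)))

  ~a = 1111111100000000
  (~a & d) = 0101010100000000
  (c | (~a & d)) = 0111011100110011
  ~b = 1111000011110000
  (d & ~b) = 0101000001010000
  (~b & c) = 0011000000110000
  ((d & ~b) | (~b & c)) = 0111000001110000
  ~d = 1010101010101010
  (~d & a) = 0000000010101010
  (((d & ~b) | (~b & c)) | (~d & a)) = 0111000011111010
  ((c | (~a & d)) | (((d & ~b) | (~b & c)) | (~d & a))) = 0111011111111011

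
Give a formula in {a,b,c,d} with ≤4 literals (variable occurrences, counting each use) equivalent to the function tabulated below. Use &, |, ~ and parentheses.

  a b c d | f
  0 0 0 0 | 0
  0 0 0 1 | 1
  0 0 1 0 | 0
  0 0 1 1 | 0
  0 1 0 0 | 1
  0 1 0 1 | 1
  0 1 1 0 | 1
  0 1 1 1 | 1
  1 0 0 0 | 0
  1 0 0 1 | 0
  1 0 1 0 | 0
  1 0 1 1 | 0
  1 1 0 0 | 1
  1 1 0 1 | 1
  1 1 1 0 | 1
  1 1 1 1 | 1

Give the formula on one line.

  ~c = 1100110011001100
  (~c & d) = 0100010001000100
  ~a = 1111111100000000
  ((~c & d) & ~a) = 0100010000000000
  (b | ((~c & d) & ~a)) = 0100111100001111

(b | ((~c & d) & ~a))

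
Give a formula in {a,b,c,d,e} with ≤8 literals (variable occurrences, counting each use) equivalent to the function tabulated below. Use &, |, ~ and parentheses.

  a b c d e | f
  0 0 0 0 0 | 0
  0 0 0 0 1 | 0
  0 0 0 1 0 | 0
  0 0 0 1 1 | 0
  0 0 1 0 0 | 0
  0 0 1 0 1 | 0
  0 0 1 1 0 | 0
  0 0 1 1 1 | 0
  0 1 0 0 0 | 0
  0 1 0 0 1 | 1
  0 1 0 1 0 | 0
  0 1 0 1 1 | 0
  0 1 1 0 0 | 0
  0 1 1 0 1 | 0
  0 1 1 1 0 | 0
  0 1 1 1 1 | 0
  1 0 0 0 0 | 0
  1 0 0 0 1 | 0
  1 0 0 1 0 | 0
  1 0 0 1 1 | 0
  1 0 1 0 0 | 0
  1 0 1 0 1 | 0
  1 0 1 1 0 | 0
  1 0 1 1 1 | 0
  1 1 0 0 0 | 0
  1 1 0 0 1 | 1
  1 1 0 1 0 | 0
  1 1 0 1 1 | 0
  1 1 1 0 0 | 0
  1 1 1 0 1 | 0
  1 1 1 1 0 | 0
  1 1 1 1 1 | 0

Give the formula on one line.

((b | ((~e & ~a) | (~c & ~e))) & ((e & ~c) & ~d))

  ~e = 10101010101010101010101010101010
  ~a = 11111111111111110000000000000000
  (~e & ~a) = 10101010101010100000000000000000
  ~c = 11110000111100001111000011110000
  (~c & ~e) = 10100000101000001010000010100000
  ((~e & ~a) | (~c & ~e)) = 10101010101010101010000010100000
  (b | ((~e & ~a) | (~c & ~e))) = 10101010111111111010000011111111
  (e & ~c) = 01010000010100000101000001010000
  ~d = 11001100110011001100110011001100
  ((e & ~c) & ~d) = 01000000010000000100000001000000
  ((b | ((~e & ~a) | (~c & ~e))) & ((e & ~c) & ~d)) = 00000000010000000000000001000000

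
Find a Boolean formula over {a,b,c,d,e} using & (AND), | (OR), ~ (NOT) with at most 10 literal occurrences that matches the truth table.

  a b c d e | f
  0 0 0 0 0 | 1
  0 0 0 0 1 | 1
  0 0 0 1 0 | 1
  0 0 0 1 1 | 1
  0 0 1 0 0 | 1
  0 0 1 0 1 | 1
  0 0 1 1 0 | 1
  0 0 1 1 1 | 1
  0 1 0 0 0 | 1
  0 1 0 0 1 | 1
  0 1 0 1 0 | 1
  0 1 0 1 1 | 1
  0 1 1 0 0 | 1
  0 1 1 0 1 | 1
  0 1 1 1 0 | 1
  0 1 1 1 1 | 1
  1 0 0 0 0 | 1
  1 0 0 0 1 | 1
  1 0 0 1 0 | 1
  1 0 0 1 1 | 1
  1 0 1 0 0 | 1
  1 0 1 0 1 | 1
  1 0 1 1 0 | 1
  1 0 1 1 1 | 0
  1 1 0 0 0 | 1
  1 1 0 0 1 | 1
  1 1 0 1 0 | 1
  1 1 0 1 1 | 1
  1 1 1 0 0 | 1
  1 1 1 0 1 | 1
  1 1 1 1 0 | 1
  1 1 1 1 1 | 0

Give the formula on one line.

(((~d | ~a) | (~e | ~a)) | (~c & (~a | e)))

  ~d = 11001100110011001100110011001100
  ~a = 11111111111111110000000000000000
  (~d | ~a) = 11111111111111111100110011001100
  ~e = 10101010101010101010101010101010
  (~e | ~a) = 11111111111111111010101010101010
  ((~d | ~a) | (~e | ~a)) = 11111111111111111110111011101110
  ~c = 11110000111100001111000011110000
  (~a | e) = 11111111111111110101010101010101
  (~c & (~a | e)) = 11110000111100000101000001010000
  (((~d | ~a) | (~e | ~a)) | (~c & (~a | e))) = 11111111111111111111111011111110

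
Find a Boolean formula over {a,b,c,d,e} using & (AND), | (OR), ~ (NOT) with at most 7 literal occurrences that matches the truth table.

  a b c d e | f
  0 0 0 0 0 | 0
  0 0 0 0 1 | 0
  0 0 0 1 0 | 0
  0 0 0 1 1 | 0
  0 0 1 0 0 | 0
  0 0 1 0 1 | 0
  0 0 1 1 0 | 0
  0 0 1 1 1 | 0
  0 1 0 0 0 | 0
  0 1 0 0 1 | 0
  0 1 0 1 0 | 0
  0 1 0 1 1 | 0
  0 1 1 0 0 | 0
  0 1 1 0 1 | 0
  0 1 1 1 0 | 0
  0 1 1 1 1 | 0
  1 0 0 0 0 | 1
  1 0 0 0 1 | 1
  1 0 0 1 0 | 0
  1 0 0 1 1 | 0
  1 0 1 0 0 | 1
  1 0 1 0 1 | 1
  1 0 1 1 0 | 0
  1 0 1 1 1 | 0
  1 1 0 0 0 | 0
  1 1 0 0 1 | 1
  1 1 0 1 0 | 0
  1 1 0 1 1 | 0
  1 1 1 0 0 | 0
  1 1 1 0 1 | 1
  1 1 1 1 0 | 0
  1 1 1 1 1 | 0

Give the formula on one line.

(~d & ((e | (d | ~b)) & a))

  ~d = 11001100110011001100110011001100
  ~b = 11111111000000001111111100000000
  (d | ~b) = 11111111001100111111111100110011
  (e | (d | ~b)) = 11111111011101111111111101110111
  ((e | (d | ~b)) & a) = 00000000000000001111111101110111
  (~d & ((e | (d | ~b)) & a)) = 00000000000000001100110001000100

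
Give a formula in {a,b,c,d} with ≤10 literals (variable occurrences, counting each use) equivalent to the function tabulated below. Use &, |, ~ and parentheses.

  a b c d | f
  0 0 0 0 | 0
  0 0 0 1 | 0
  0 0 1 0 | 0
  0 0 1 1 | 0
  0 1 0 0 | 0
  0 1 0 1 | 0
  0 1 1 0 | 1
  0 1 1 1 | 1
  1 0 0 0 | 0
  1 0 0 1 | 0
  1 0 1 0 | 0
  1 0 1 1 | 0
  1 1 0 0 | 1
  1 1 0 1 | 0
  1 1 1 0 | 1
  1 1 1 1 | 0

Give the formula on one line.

  ~d = 1010101010101010
  (b & ~d) = 0000101000001010
  (a & (b & ~d)) = 0000000000001010
  ~a = 1111111100000000
  (a | b) = 0000111111111111
  (~a & (a | b)) = 0000111100000000
  (c & (~a & (a | b))) = 0000001100000000
  ((a & (b & ~d)) | (c & (~a & (a | b)))) = 0000001100001010

((a & (b & ~d)) | (c & (~a & (a | b))))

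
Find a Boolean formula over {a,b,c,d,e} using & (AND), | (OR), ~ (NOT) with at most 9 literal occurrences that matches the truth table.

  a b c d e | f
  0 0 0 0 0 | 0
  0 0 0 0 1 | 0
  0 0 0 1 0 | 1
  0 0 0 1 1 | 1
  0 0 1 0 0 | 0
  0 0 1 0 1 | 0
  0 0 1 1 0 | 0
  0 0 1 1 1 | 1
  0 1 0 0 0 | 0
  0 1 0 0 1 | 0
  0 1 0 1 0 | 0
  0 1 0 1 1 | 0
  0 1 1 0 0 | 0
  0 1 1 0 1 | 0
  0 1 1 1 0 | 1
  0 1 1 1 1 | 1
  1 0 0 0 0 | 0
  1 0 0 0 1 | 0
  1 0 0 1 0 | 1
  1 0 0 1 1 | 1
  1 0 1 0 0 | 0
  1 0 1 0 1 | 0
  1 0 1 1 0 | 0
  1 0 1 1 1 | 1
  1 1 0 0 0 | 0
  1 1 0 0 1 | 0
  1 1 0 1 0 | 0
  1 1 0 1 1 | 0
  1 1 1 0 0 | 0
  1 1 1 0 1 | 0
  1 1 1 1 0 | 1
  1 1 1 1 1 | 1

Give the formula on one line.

((d & (c | ~b)) & (((b & (d & ~e)) | e) | (b | ~c)))

  ~b = 11111111000000001111111100000000
  (c | ~b) = 11111111000011111111111100001111
  (d & (c | ~b)) = 00110011000000110011001100000011
  ~e = 10101010101010101010101010101010
  (d & ~e) = 00100010001000100010001000100010
  (b & (d & ~e)) = 00000000001000100000000000100010
  ((b & (d & ~e)) | e) = 01010101011101110101010101110111
  ~c = 11110000111100001111000011110000
  (b | ~c) = 11110000111111111111000011111111
  (((b & (d & ~e)) | e) | (b | ~c)) = 11110101111111111111010111111111
  ((d & (c | ~b)) & (((b & (d & ~e)) | e) | (b | ~c))) = 00110001000000110011000100000011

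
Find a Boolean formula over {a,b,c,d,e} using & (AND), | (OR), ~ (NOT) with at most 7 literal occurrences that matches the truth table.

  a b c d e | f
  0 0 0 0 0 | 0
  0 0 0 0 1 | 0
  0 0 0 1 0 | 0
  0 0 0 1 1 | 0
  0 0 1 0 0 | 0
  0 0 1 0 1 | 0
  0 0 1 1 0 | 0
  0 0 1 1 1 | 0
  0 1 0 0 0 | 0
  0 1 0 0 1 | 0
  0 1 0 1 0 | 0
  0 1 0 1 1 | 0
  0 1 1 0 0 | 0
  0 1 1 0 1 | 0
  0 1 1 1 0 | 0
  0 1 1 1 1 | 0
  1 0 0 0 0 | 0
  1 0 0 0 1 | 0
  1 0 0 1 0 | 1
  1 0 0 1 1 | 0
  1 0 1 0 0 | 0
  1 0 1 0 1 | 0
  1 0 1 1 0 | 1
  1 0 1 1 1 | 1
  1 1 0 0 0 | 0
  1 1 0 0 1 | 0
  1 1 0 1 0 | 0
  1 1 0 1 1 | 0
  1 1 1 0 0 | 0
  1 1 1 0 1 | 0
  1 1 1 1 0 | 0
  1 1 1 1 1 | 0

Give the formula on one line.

  ~a = 11111111111111110000000000000000
  ~e = 10101010101010101010101010101010
  (a & ~e) = 00000000000000001010101010101010
  (~a | (a & ~e)) = 11111111111111111010101010101010
  ((~a | (a & ~e)) | c) = 11111111111111111010111110101111
  ~b = 11111111000000001111111100000000
  (d & a) = 00000000000000000011001100110011
  (~b & (d & a)) = 00000000000000000011001100000000
  (((~a | (a & ~e)) | c) & (~b & (d & a))) = 00000000000000000010001100000000

(((~a | (a & ~e)) | c) & (~b & (d & a)))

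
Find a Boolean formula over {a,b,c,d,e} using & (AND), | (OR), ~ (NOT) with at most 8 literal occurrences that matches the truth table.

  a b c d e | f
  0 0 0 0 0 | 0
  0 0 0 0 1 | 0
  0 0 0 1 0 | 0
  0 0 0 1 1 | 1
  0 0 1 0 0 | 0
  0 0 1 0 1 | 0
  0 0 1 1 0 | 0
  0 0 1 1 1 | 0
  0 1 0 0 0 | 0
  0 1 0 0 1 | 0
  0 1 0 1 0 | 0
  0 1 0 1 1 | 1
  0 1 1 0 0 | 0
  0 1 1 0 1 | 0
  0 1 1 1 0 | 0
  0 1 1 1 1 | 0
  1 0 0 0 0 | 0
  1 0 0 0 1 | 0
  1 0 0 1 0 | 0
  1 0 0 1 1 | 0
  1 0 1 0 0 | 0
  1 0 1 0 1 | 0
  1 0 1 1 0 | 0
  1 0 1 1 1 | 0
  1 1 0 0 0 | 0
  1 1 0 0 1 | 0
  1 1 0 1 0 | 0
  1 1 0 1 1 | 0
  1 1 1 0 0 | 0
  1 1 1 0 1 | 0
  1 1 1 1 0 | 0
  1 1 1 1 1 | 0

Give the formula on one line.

((e & d) & (((~e | c) | ~a) & ~c))

  (e & d) = 00010001000100010001000100010001
  ~e = 10101010101010101010101010101010
  (~e | c) = 10101111101011111010111110101111
  ~a = 11111111111111110000000000000000
  ((~e | c) | ~a) = 11111111111111111010111110101111
  ~c = 11110000111100001111000011110000
  (((~e | c) | ~a) & ~c) = 11110000111100001010000010100000
  ((e & d) & (((~e | c) | ~a) & ~c)) = 00010000000100000000000000000000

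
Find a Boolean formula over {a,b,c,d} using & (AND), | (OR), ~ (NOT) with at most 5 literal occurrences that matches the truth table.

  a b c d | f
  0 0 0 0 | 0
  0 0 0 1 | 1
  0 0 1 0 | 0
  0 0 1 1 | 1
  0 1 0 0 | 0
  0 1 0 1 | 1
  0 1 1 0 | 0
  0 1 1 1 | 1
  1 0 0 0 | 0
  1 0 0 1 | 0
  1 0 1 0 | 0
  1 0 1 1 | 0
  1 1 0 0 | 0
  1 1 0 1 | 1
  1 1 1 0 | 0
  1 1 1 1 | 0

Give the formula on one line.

((d & (~a | b)) & (~a | ~c))

  ~a = 1111111100000000
  (~a | b) = 1111111100001111
  (d & (~a | b)) = 0101010100000101
  ~c = 1100110011001100
  (~a | ~c) = 1111111111001100
  ((d & (~a | b)) & (~a | ~c)) = 0101010100000100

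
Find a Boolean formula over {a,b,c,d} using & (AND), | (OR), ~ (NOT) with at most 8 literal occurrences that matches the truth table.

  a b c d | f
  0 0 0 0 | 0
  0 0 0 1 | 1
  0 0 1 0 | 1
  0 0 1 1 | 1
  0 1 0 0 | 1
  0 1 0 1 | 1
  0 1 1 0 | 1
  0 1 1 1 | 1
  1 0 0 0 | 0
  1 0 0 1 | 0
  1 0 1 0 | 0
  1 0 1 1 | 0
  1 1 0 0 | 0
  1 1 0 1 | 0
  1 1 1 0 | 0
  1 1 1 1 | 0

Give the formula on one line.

(~a & ((((b | a) & ~c) | (a | c)) | d))

  ~a = 1111111100000000
  (b | a) = 0000111111111111
  ~c = 1100110011001100
  ((b | a) & ~c) = 0000110011001100
  (a | c) = 0011001111111111
  (((b | a) & ~c) | (a | c)) = 0011111111111111
  ((((b | a) & ~c) | (a | c)) | d) = 0111111111111111
  (~a & ((((b | a) & ~c) | (a | c)) | d)) = 0111111100000000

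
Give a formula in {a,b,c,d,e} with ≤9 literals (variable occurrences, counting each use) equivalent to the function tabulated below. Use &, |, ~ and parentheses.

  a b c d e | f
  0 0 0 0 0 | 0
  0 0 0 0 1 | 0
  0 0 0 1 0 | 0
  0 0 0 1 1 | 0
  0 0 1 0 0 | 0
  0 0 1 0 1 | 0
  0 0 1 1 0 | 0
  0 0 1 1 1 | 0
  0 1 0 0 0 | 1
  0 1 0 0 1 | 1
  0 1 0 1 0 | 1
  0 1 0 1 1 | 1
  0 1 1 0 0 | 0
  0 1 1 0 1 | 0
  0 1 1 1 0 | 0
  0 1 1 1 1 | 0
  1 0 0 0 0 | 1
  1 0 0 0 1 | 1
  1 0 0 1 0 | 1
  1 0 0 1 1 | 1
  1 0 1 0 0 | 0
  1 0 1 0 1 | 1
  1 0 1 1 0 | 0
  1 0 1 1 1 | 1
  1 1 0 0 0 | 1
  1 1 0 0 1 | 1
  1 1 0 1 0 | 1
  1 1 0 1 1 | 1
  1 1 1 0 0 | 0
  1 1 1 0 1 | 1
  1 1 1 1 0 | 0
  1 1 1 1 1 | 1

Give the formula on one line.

  (a & e) = 00000000000000000101010101010101
  (c & (a & e)) = 00000000000000000000010100000101
  ~c = 11110000111100001111000011110000
  ((c & (a & e)) | ~c) = 11110000111100001111010111110101
  (b & ~c) = 00000000111100000000000011110000
  (a | (b & ~c)) = 00000000111100001111111111111111
  (((c & (a & e)) | ~c) & (a | (b & ~c))) = 00000000111100001111010111110101

(((c & (a & e)) | ~c) & (a | (b & ~c)))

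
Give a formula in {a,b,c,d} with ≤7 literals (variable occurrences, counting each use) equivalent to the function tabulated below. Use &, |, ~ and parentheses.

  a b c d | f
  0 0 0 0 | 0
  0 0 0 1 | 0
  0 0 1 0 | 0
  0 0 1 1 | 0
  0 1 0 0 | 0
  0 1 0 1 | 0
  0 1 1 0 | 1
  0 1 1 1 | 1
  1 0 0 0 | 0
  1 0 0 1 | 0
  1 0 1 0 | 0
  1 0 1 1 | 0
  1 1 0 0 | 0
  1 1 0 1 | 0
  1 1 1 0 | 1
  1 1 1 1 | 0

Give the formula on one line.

((~a | ((~d | ~c) | (~b & d))) & (b & c))

  ~a = 1111111100000000
  ~d = 1010101010101010
  ~c = 1100110011001100
  (~d | ~c) = 1110111011101110
  ~b = 1111000011110000
  (~b & d) = 0101000001010000
  ((~d | ~c) | (~b & d)) = 1111111011111110
  (~a | ((~d | ~c) | (~b & d))) = 1111111111111110
  (b & c) = 0000001100000011
  ((~a | ((~d | ~c) | (~b & d))) & (b & c)) = 0000001100000010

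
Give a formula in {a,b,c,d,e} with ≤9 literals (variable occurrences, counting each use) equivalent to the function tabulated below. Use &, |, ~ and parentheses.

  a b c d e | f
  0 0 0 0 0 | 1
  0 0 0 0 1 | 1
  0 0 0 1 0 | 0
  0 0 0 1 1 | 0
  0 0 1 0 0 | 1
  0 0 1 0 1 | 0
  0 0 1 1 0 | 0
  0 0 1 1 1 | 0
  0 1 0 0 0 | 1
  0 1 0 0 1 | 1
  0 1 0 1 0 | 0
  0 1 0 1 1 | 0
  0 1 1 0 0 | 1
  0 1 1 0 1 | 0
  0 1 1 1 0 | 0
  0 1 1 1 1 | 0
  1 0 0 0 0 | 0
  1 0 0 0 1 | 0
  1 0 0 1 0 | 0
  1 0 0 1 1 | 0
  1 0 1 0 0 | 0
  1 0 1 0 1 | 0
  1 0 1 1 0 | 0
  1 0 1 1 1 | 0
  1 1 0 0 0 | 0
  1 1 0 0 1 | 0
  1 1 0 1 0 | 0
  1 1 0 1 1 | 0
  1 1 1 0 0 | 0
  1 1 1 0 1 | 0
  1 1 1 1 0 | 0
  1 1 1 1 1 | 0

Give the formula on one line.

  ~d = 11001100110011001100110011001100
  (~d | a) = 11001100110011001111111111111111
  ~e = 10101010101010101010101010101010
  (~e | a) = 10101010101010101111111111111111
  ~c = 11110000111100001111000011110000
  ((~e | a) | ~c) = 11111010111110101111111111111111
  ~a = 11111111111111110000000000000000
  (((~e | a) | ~c) & ~a) = 11111010111110100000000000000000
  ((~d | a) & (((~e | a) | ~c) & ~a)) = 11001000110010000000000000000000

((~d | a) & (((~e | a) | ~c) & ~a))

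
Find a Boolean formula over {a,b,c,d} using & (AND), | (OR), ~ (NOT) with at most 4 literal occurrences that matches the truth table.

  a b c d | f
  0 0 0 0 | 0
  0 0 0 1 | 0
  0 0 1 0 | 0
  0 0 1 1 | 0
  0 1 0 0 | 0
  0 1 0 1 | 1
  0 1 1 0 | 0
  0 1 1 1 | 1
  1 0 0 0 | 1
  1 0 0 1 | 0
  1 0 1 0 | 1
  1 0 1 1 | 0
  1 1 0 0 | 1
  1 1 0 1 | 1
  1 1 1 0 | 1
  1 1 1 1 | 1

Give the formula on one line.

((a | d) & (~d | b))

  (a | d) = 0101010111111111
  ~d = 1010101010101010
  (~d | b) = 1010111110101111
  ((a | d) & (~d | b)) = 0000010110101111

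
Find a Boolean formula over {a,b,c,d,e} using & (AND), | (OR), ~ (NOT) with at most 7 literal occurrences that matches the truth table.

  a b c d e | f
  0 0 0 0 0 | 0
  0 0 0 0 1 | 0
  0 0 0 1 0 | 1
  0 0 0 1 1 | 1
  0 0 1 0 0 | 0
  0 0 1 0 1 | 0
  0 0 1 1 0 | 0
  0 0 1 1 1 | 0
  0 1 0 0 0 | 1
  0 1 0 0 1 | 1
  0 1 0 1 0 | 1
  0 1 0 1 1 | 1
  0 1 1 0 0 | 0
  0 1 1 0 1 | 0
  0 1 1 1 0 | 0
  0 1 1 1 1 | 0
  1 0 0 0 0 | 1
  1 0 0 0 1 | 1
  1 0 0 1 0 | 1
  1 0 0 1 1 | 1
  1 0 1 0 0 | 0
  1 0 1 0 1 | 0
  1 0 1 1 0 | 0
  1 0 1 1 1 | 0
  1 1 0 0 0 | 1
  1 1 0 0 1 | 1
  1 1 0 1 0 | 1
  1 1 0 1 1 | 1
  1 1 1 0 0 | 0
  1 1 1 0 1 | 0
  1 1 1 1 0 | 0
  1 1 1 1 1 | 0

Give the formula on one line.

(((d | a) | b) & ~c)

  (d | a) = 00110011001100111111111111111111
  ((d | a) | b) = 00110011111111111111111111111111
  ~c = 11110000111100001111000011110000
  (((d | a) | b) & ~c) = 00110000111100001111000011110000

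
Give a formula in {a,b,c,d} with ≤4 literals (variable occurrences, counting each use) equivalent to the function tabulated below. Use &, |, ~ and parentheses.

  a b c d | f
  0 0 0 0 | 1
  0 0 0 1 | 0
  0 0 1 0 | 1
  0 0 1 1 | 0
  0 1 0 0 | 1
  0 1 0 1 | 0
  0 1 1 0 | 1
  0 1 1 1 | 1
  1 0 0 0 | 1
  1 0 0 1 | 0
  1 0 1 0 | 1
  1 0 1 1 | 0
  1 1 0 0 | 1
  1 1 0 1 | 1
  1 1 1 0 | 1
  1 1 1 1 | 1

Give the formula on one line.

(((c | a) & b) | ~d)

  (c | a) = 0011001111111111
  ((c | a) & b) = 0000001100001111
  ~d = 1010101010101010
  (((c | a) & b) | ~d) = 1010101110101111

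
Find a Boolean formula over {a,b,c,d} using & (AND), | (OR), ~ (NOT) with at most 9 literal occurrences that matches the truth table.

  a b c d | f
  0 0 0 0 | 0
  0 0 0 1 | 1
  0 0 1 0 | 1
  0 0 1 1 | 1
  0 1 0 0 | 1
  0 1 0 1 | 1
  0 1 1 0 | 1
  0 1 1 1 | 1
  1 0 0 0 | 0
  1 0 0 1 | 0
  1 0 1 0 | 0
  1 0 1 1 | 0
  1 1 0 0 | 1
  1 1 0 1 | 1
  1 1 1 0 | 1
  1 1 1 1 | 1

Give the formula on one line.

  (d & b) = 0000010100000101
  ~a = 1111111100000000
  ((d & b) | ~a) = 1111111100000101
  (((d & b) | ~a) & d) = 0101010100000101
  (c & ~a) = 0011001100000000
  ((((d & b) | ~a) & d) | (c & ~a)) = 0111011100000101
  (((((d & b) | ~a) & d) | (c & ~a)) & ~a) = 0111011100000000
  ((((((d & b) | ~a) & d) | (c & ~a)) & ~a) | b) = 0111111100001111

((((((d & b) | ~a) & d) | (c & ~a)) & ~a) | b)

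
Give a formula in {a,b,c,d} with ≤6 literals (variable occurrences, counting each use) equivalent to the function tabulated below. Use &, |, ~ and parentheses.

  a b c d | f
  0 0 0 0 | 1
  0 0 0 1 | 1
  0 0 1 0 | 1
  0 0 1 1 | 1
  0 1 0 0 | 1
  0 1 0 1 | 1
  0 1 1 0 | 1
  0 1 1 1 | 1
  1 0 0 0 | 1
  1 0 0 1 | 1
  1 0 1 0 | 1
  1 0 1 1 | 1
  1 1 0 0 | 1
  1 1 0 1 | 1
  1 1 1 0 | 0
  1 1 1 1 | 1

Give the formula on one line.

(~a | (~b | (d | ~c)))

  ~a = 1111111100000000
  ~b = 1111000011110000
  ~c = 1100110011001100
  (d | ~c) = 1101110111011101
  (~b | (d | ~c)) = 1111110111111101
  (~a | (~b | (d | ~c))) = 1111111111111101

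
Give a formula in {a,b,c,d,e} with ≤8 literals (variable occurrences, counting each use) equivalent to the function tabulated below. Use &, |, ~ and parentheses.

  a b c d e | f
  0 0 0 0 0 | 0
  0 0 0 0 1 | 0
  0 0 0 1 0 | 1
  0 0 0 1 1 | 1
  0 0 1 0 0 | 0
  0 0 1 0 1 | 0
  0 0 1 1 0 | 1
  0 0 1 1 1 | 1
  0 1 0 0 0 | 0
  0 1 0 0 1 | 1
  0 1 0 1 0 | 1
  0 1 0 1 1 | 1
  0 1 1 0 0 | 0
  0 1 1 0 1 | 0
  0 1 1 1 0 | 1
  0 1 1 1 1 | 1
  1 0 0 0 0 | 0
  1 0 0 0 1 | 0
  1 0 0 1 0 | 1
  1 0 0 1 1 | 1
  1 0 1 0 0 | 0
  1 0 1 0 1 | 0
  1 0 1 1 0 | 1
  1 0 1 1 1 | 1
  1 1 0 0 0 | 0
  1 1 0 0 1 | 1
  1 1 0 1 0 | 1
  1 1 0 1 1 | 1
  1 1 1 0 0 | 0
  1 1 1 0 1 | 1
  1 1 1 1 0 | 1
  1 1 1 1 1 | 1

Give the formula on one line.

  (e & b) = 00000000010101010000000001010101
  ~c = 11110000111100001111000011110000
  ~e = 10101010101010101010101010101010
  (~c | ~e) = 11111010111110101111101011111010
  (a & b) = 00000000000000000000000011111111
  ((~c | ~e) | (a & b)) = 11111010111110101111101011111111
  ((e & b) & ((~c | ~e) | (a & b))) = 00000000010100000000000001010101
  (d | ((e & b) & ((~c | ~e) | (a & b)))) = 00110011011100110011001101110111

(d | ((e & b) & ((~c | ~e) | (a & b))))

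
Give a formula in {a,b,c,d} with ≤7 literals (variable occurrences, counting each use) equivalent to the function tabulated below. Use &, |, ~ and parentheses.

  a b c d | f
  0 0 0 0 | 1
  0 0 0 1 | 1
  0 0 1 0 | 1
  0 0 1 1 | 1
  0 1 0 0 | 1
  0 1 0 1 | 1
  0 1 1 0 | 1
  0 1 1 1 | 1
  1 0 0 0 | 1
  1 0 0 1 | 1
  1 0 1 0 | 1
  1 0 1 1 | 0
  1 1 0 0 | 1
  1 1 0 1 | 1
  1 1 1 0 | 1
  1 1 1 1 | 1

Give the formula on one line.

  ~a = 1111111100000000
  (b | ~a) = 1111111100001111
  ~d = 1010101010101010
  (~d & a) = 0000000010101010
  ((b | ~a) | (~d & a)) = 1111111110101111
  ~c = 1100110011001100
  (~c | b) = 1100111111001111
  (d & (~c | b)) = 0100010101000101
  (((b | ~a) | (~d & a)) | (d & (~c | b))) = 1111111111101111

(((b | ~a) | (~d & a)) | (d & (~c | b)))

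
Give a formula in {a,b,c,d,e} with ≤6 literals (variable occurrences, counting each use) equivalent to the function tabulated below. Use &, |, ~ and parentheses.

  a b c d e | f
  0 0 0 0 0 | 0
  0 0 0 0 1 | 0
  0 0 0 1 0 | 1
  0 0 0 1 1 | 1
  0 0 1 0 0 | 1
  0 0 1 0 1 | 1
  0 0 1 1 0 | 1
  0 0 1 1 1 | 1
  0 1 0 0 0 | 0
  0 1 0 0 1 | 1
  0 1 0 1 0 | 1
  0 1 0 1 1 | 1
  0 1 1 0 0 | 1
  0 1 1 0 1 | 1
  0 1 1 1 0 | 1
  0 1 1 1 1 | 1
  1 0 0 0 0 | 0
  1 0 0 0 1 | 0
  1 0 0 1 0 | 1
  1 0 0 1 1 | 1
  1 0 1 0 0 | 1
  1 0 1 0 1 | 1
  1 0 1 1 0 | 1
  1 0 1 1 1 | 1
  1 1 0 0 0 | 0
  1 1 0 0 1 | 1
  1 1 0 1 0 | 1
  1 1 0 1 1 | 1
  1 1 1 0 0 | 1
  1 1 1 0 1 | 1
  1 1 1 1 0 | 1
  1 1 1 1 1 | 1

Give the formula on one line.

  (b & e) = 00000000010101010000000001010101
  (c | d) = 00111111001111110011111100111111
  ((b & e) | (c | d)) = 00111111011111110011111101111111

((b & e) | (c | d))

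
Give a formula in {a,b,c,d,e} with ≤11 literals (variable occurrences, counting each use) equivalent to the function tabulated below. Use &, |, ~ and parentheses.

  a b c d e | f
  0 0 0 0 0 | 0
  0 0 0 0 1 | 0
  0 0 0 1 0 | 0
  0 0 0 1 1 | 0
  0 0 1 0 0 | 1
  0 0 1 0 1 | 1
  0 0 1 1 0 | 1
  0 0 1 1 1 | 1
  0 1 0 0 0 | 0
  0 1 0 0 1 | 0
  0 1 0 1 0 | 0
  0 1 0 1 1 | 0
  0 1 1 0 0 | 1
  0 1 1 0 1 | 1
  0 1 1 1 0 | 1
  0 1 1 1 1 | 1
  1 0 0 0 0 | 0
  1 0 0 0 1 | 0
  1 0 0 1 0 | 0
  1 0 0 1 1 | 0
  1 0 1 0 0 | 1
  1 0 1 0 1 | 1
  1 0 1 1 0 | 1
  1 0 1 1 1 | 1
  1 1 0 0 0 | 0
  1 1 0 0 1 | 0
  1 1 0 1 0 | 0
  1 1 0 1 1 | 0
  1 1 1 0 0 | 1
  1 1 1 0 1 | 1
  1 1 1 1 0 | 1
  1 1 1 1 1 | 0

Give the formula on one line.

  ~c = 11110000111100001111000011110000
  (~c & e) = 01010000010100000101000001010000
  (d & (~c & e)) = 00010000000100000001000000010000
  ~b = 11111111000000001111111100000000
  ~e = 10101010101010101010101010101010
  (~b | ~e) = 11111111101010101111111110101010
  ((~b | ~e) & c) = 00001111000010100000111100001010
  ((d & (~c & e)) | ((~b | ~e) & c)) = 00011111000110100001111100011010
  ~a = 11111111111111110000000000000000
  ~d = 11001100110011001100110011001100
  (~a | ~d) = 11111111111111111100110011001100
  (((d & (~c & e)) | ((~b | ~e) & c)) | (~a | ~d)) = 11111111111111111101111111011110
  ((((d & (~c & e)) | ((~b | ~e) & c)) | (~a | ~d)) & c) = 00001111000011110000111100001110

((((d & (~c & e)) | ((~b | ~e) & c)) | (~a | ~d)) & c)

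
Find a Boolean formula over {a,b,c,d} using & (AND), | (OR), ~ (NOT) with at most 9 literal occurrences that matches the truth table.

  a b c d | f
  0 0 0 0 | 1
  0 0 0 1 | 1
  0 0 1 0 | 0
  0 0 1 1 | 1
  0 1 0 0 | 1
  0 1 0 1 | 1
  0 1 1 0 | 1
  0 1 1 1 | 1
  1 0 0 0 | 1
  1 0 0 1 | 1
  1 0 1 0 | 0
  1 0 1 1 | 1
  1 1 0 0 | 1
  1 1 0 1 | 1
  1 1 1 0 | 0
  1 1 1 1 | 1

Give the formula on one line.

((((a | ~c) | (a | b)) & ((~c | d) | (~a | d))) | d)

  ~c = 1100110011001100
  (a | ~c) = 1100110011111111
  (a | b) = 0000111111111111
  ((a | ~c) | (a | b)) = 1100111111111111
  (~c | d) = 1101110111011101
  ~a = 1111111100000000
  (~a | d) = 1111111101010101
  ((~c | d) | (~a | d)) = 1111111111011101
  (((a | ~c) | (a | b)) & ((~c | d) | (~a | d))) = 1100111111011101
  ((((a | ~c) | (a | b)) & ((~c | d) | (~a | d))) | d) = 1101111111011101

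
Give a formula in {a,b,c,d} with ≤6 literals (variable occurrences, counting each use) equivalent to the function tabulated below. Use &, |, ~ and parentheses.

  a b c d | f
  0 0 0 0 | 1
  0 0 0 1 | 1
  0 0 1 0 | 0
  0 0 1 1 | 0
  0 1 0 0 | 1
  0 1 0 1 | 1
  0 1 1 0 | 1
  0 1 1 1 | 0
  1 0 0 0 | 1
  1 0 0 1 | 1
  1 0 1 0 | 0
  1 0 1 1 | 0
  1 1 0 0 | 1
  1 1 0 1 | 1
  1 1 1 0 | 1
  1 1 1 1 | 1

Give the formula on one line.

((b & ((b & a) | (~a & ~d))) | ~c)

  (b & a) = 0000000000001111
  ~a = 1111111100000000
  ~d = 1010101010101010
  (~a & ~d) = 1010101000000000
  ((b & a) | (~a & ~d)) = 1010101000001111
  (b & ((b & a) | (~a & ~d))) = 0000101000001111
  ~c = 1100110011001100
  ((b & ((b & a) | (~a & ~d))) | ~c) = 1100111011001111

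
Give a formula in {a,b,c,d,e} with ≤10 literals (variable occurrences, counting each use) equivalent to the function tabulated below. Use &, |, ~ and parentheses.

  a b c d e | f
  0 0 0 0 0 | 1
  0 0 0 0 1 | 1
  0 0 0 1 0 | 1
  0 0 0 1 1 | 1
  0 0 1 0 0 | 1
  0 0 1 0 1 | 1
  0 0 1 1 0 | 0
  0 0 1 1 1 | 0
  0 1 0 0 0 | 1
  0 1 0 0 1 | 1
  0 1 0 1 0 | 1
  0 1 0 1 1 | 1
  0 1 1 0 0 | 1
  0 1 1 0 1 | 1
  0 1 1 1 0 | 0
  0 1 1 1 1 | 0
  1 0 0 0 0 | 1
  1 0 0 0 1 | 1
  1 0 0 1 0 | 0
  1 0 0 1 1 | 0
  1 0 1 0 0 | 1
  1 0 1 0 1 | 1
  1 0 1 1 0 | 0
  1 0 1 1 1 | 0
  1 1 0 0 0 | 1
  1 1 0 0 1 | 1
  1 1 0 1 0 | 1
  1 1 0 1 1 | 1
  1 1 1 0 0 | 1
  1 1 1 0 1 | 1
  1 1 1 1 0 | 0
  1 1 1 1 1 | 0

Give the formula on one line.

  ~d = 11001100110011001100110011001100
  ~b = 11111111000000001111111100000000
  ~e = 10101010101010101010101010101010
  (~b & ~e) = 10101010000000001010101000000000
  (~d & (~b & ~e)) = 10001000000000001000100000000000
  ~c = 11110000111100001111000011110000
  ~a = 11111111111111110000000000000000
  (b | ~a) = 11111111111111110000000011111111
  (~c & (b | ~a)) = 11110000111100000000000011110000
  ((~d & (~b & ~e)) | (~c & (b | ~a))) = 11111000111100001000100011110000
  (~d | ((~d & (~b & ~e)) | (~c & (b | ~a)))) = 11111100111111001100110011111100

(~d | ((~d & (~b & ~e)) | (~c & (b | ~a))))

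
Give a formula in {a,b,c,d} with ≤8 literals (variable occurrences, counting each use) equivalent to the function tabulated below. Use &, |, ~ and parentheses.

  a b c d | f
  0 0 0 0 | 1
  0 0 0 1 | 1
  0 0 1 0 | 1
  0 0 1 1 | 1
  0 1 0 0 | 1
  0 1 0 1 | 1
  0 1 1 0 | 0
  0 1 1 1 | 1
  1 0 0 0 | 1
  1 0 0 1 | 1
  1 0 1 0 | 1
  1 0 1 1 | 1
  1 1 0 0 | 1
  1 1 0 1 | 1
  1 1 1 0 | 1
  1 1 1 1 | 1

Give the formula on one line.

((d | a) | (((~d & ~a) | a) & (~c | ~b)))

  (d | a) = 0101010111111111
  ~d = 1010101010101010
  ~a = 1111111100000000
  (~d & ~a) = 1010101000000000
  ((~d & ~a) | a) = 1010101011111111
  ~c = 1100110011001100
  ~b = 1111000011110000
  (~c | ~b) = 1111110011111100
  (((~d & ~a) | a) & (~c | ~b)) = 1010100011111100
  ((d | a) | (((~d & ~a) | a) & (~c | ~b))) = 1111110111111111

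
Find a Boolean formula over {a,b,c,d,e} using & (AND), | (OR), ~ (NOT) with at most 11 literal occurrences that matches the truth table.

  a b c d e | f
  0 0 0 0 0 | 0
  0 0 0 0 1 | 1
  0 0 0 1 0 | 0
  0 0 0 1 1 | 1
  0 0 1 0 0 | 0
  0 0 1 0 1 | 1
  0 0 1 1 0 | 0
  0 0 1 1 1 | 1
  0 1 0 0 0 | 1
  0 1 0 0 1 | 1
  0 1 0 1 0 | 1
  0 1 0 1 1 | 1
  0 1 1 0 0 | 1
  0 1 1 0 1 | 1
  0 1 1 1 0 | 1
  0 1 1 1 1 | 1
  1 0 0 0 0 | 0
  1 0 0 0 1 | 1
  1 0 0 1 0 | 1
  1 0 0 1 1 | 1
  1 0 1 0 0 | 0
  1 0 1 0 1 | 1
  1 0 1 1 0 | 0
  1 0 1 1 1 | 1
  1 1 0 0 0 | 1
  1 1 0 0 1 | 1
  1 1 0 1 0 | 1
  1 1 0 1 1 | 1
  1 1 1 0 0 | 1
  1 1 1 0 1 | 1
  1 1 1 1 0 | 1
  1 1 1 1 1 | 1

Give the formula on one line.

((((~c | e) & (c | (d & ~b))) & (e | a)) | (b | e))

  ~c = 11110000111100001111000011110000
  (~c | e) = 11110101111101011111010111110101
  ~b = 11111111000000001111111100000000
  (d & ~b) = 00110011000000000011001100000000
  (c | (d & ~b)) = 00111111000011110011111100001111
  ((~c | e) & (c | (d & ~b))) = 00110101000001010011010100000101
  (e | a) = 01010101010101011111111111111111
  (((~c | e) & (c | (d & ~b))) & (e | a)) = 00010101000001010011010100000101
  (b | e) = 01010101111111110101010111111111
  ((((~c | e) & (c | (d & ~b))) & (e | a)) | (b | e)) = 01010101111111110111010111111111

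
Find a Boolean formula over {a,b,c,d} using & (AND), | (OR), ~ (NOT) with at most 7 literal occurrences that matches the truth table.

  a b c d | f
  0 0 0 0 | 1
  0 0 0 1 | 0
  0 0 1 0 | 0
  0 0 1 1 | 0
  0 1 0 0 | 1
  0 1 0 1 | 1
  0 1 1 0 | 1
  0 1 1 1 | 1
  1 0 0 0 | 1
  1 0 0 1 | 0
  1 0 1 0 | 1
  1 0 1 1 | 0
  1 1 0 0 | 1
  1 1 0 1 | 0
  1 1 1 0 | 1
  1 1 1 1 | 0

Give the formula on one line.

((~d & (a | ~c)) | (b & ~a))

  ~d = 1010101010101010
  ~c = 1100110011001100
  (a | ~c) = 1100110011111111
  (~d & (a | ~c)) = 1000100010101010
  ~a = 1111111100000000
  (b & ~a) = 0000111100000000
  ((~d & (a | ~c)) | (b & ~a)) = 1000111110101010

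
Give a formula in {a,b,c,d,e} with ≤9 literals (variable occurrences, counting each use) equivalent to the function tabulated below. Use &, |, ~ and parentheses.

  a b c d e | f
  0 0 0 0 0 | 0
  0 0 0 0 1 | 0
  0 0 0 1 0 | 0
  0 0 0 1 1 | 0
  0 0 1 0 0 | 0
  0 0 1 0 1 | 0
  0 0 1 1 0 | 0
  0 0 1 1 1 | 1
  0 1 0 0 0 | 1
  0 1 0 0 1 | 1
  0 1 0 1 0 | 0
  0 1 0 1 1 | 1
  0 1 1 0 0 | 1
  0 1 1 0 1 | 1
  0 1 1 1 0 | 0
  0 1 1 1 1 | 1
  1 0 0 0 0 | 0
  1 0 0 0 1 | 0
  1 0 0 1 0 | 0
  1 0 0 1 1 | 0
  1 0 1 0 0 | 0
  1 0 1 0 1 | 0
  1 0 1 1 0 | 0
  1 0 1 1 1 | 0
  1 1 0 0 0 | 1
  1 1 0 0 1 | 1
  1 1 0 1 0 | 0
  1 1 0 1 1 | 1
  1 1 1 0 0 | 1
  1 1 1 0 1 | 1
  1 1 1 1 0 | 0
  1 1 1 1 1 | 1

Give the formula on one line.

((((e & ~b) & c) & (d & ~a)) | ((~d | e) & b))

  ~b = 11111111000000001111111100000000
  (e & ~b) = 01010101000000000101010100000000
  ((e & ~b) & c) = 00000101000000000000010100000000
  ~a = 11111111111111110000000000000000
  (d & ~a) = 00110011001100110000000000000000
  (((e & ~b) & c) & (d & ~a)) = 00000001000000000000000000000000
  ~d = 11001100110011001100110011001100
  (~d | e) = 11011101110111011101110111011101
  ((~d | e) & b) = 00000000110111010000000011011101
  ((((e & ~b) & c) & (d & ~a)) | ((~d | e) & b)) = 00000001110111010000000011011101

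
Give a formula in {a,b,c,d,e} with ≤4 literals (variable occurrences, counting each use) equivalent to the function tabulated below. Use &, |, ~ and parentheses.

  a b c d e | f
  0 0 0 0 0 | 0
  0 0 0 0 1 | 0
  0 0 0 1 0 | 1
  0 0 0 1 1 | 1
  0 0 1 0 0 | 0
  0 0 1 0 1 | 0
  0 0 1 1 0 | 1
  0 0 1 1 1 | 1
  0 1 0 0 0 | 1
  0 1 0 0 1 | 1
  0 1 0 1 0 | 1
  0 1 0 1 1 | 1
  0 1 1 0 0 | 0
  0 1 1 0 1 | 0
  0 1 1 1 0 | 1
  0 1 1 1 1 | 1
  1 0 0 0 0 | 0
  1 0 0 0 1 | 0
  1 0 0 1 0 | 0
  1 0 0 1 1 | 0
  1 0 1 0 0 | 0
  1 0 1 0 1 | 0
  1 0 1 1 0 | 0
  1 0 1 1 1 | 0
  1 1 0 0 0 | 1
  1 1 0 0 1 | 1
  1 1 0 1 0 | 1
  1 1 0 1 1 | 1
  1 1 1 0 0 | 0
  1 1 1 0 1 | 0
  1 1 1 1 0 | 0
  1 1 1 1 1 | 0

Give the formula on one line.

  ~a = 11111111111111110000000000000000
  (~a & d) = 00110011001100110000000000000000
  ~c = 11110000111100001111000011110000
  (~c & b) = 00000000111100000000000011110000
  ((~a & d) | (~c & b)) = 00110011111100110000000011110000

((~a & d) | (~c & b))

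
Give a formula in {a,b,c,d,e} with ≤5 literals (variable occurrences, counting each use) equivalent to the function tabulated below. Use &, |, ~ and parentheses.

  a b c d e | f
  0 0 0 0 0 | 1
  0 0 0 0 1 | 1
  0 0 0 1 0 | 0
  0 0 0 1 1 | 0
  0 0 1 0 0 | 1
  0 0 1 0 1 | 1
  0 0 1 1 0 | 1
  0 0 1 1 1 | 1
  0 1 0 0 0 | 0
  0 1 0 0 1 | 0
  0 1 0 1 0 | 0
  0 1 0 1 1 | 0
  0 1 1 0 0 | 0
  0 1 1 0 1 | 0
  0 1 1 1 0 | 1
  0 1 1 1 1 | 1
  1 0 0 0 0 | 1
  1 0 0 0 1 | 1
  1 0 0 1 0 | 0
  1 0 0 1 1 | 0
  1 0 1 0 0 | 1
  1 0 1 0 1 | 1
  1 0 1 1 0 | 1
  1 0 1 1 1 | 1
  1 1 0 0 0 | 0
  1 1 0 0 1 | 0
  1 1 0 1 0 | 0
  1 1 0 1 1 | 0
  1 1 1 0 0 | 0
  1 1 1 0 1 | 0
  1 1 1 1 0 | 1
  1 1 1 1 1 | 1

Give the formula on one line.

((c & d) | ((~d | c) & ~b))

  (c & d) = 00000011000000110000001100000011
  ~d = 11001100110011001100110011001100
  (~d | c) = 11001111110011111100111111001111
  ~b = 11111111000000001111111100000000
  ((~d | c) & ~b) = 11001111000000001100111100000000
  ((c & d) | ((~d | c) & ~b)) = 11001111000000111100111100000011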